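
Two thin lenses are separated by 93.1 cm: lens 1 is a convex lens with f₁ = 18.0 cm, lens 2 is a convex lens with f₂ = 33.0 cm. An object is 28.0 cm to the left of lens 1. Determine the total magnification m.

Lens 1: 1/d_i1 = 1/(18.0) − 1/(28.0) = 0.01984, so d_i1 = 50.40 cm; m₁ = −d_i1/d_o1 = -1.800.
d_o2 = 93.1 − (50.40) = 42.70 cm.
Lens 2: 1/d_i2 = 1/(33.0) − 1/(42.70) = 0.006884, so d_i2 = 145.3 cm; m₂ = −d_i2/d_o2 = -3.402.
m = m₁·m₂ = (-1.800)(-3.402) = +6.12.

m = +6.12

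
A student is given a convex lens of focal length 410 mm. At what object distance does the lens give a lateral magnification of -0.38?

1490 mm

m = −d_i/d_o ⇒ d_i = −m·d_o.
1/f = 1/d_o + 1/d_i = 1/d_o − 1/(m·d_o) = (1 − 1/m)/d_o, so d_o = f(1 − 1/m) = (410.0)(1 − 1/(-0.38)) = 1490 mm.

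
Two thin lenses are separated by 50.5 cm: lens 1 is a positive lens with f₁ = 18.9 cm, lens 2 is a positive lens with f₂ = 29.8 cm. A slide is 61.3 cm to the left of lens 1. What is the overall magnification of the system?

m = -2.01

Lens 1: 1/d_i1 = 1/(18.9) − 1/(61.3) = 0.03660, so d_i1 = 27.32 cm; m₁ = −d_i1/d_o1 = -0.4457.
d_o2 = 50.5 − (27.32) = 23.18 cm.
Lens 2: 1/d_i2 = 1/(29.8) − 1/(23.18) = -0.009584, so d_i2 = -104.3 cm; m₂ = −d_i2/d_o2 = +4.502.
m = m₁·m₂ = (-0.4457)(+4.502) = -2.01.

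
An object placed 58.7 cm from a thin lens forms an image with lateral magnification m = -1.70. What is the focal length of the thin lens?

f = 37.0 cm (converging)

m = −d_i/d_o ⇒ d_i = −m·d_o = −(-1.70)·(58.7) = 99.79 cm.
1/f = 1/d_o + 1/d_i = 1/(58.7) + 1/(99.79) = 0.02706, so f = 37.0 cm.
Since f is positive, the thin lens is converging.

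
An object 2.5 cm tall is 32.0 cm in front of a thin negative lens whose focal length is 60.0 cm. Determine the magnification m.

For a negative lens, f = -60.0 cm.
1/d_i = 1/f − 1/d_o = 1/(-60.00) − 1/(32.0) = -0.04792, so d_i = -20.87 cm.
m = −d_i/d_o = −(-20.87)/(32.0) = +0.652.
The image is virtual, upright and reduced, on the same side as the object.

m = +0.652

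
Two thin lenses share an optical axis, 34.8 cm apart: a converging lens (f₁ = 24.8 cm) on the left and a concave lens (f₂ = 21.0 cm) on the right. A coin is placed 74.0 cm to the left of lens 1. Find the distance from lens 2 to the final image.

2.84 cm

Lens 1: 1/d_i1 = 1/f₁ − 1/d_o1 = 1/(24.8) − 1/(74.0) = 0.02681, so d_i1 = 37.30 cm.
The intermediate image is 37.30 cm to the right of lens 1, which lies 2.500 cm to the right of lens 2 — a virtual object — so d_o2 = −2.500 cm.
Lens 2 is diverging, so f₂ = −21.0 cm.
Lens 2: 1/d_i2 = 1/f₂ − 1/d_o2 = 1/(-21.0) − 1/(-2.500) = 0.3524, so d_i2 = 2.84 cm.
The final image is real, 2.84 cm to the right of lens 2 (overall magnification ≈ -0.57).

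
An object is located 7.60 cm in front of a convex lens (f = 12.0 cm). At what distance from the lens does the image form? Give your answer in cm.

20.7 cm

Lens equation: 1/d_i = 1/f − 1/d_o = 1/(12.00) − 1/(7.60) = 0.08333 − 0.1316 = -0.04825, so d_i = -20.7 cm.
The image is virtual, upright and enlarged, on the same side as the object.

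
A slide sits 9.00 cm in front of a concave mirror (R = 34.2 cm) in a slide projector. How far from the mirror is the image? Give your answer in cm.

f = R/2 = 34.2/2 = 17.10 cm.
Mirror equation: 1/d_i = 1/f − 1/d_o = 1/(17.10) − 1/(9.00) = 0.05848 − 0.1111 = -0.05263, so d_i = -19.0 cm.
The image is virtual, upright and enlarged, behind the mirror.

19.0 cm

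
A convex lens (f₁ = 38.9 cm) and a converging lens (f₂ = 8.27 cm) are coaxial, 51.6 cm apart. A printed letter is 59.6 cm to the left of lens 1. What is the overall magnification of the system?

Lens 1: 1/d_i1 = 1/(38.9) − 1/(59.6) = 0.008928, so d_i1 = 112.0 cm; m₁ = −d_i1/d_o1 = -1.879.
d_o2 = 51.6 − (112.0) = -60.40 cm (virtual object).
Lens 2: 1/d_i2 = 1/(8.27) − 1/(-60.40) = 0.1375, so d_i2 = 7.274 cm; m₂ = −d_i2/d_o2 = +0.1204.
m = m₁·m₂ = (-1.879)(+0.1204) = -0.226.

m = -0.226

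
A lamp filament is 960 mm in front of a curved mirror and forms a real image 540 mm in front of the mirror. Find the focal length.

Real image ⇒ d_i = +540 mm.
1/f = 1/d_o + 1/d_i = 1/(960) + 1/(540) = 0.002894, so f = 346 mm.
Since f is positive, the curved mirror is concave.

f = 346 mm (concave)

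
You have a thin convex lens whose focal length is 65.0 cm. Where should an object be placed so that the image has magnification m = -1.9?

99.2 cm

m = −d_i/d_o ⇒ d_i = −m·d_o.
1/f = 1/d_o + 1/d_i = 1/d_o − 1/(m·d_o) = (1 − 1/m)/d_o, so d_o = f(1 − 1/m) = (65.00)(1 − 1/(-1.9)) = 99.2 cm.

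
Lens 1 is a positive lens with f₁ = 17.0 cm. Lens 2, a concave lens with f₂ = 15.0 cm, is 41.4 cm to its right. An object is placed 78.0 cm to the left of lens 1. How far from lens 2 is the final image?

8.51 cm

Lens 1: 1/d_i1 = 1/f₁ − 1/d_o1 = 1/(17.0) − 1/(78.0) = 0.04600, so d_i1 = 21.74 cm.
The intermediate image is 21.74 cm to the right of lens 1, which is 41.4 − (21.74) = 19.66 cm to the left of lens 2, so d_o2 = +19.66 cm.
Lens 2 is diverging, so f₂ = −15.0 cm.
Lens 2: 1/d_i2 = 1/f₂ − 1/d_o2 = 1/(-15.0) − 1/(19.66) = -0.1175, so d_i2 = -8.51 cm.
The final image is virtual, 8.51 cm to the left of lens 2 (overall magnification ≈ -0.12).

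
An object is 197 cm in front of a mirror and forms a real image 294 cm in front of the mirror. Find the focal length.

Real image ⇒ d_i = +294 cm.
1/f = 1/d_o + 1/d_i = 1/(197) + 1/(294) = 0.008478, so f = 118 cm.
Since f is positive, the mirror is concave.

f = 118 cm (concave)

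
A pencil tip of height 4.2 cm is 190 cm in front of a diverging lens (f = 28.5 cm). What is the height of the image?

For a diverging lens, f = -28.5 cm.
1/d_i = 1/f − 1/d_o = 1/(-28.50) − 1/(190) = -0.04035, so d_i = -24.78 cm.
m = −d_i/d_o = +0.1304.
|h_i| = |m|·h_o = 0.1304 × 4.2 = 0.548 cm. The image is virtual, upright and reduced, on the same side as the object.

0.548 cm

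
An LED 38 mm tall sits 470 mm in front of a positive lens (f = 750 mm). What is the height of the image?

1/d_i = 1/f − 1/d_o = 1/(750.0) − 1/(470) = -0.0007943, so d_i = -1259 mm.
m = −d_i/d_o = +2.679.
|h_i| = |m|·h_o = 2.679 × 38 = 102 mm. The image is virtual, upright and enlarged, on the same side as the object.

102 mm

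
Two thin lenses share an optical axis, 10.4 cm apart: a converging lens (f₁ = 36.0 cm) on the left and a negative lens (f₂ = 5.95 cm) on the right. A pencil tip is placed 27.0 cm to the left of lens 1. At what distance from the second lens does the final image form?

Lens 1: 1/d_i1 = 1/f₁ − 1/d_o1 = 1/(36.0) − 1/(27.0) = -0.009259, so d_i1 = -108.0 cm.
The intermediate image is 108.0 cm to the left of lens 1 (virtual), which is 10.4 − (-108.0) = 118.4 cm to the left of lens 2, so d_o2 = +118.4 cm.
Lens 2 is diverging, so f₂ = −5.95 cm.
Lens 2: 1/d_i2 = 1/f₂ − 1/d_o2 = 1/(-5.95) − 1/(118.4) = -0.1765, so d_i2 = -5.67 cm.
The final image is virtual, 5.67 cm to the left of lens 2 (overall magnification ≈ 0.19).

5.67 cm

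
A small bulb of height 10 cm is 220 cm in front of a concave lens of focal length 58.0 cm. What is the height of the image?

For a concave lens, f = -58.0 cm.
1/d_i = 1/f − 1/d_o = 1/(-58.00) − 1/(220) = -0.02179, so d_i = -45.90 cm.
m = −d_i/d_o = +0.2086.
|h_i| = |m|·h_o = 0.2086 × 10 = 2.09 cm. The image is virtual, upright and reduced, on the same side as the object.

2.09 cm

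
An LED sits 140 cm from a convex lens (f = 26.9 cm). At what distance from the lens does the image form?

33.3 cm

Lens equation: 1/s_i = 1/f − 1/s_o = 1/(26.90) − 1/(140) = 0.03717 − 0.007143 = 0.03003, so s_i = 33.3 cm.
The image is real, inverted and reduced, on the far side of the lens.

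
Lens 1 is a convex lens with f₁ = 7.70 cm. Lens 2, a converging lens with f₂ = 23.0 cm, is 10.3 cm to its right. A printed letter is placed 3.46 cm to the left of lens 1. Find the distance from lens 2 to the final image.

59.4 cm

Lens 1: 1/d_i1 = 1/f₁ − 1/d_o1 = 1/(7.70) − 1/(3.46) = -0.1591, so d_i1 = -6.283 cm.
The intermediate image is 6.283 cm to the left of lens 1 (virtual), which is 10.3 − (-6.283) = 16.58 cm to the left of lens 2, so d_o2 = +16.58 cm.
Lens 2: 1/d_i2 = 1/f₂ − 1/d_o2 = 1/(23.0) − 1/(16.58) = -0.01684, so d_i2 = -59.4 cm.
The final image is virtual, 59.4 cm to the left of lens 2 (overall magnification ≈ 6.5).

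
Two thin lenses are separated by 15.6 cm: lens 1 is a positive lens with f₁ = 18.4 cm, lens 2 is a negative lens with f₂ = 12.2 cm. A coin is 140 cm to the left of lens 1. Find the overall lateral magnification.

m = -0.279

Lens 1: 1/d_i1 = 1/(18.4) − 1/(140) = 0.04720, so d_i1 = 21.18 cm; m₁ = −d_i1/d_o1 = -0.1513.
d_o2 = 15.6 − (21.18) = -5.580 cm (virtual object).
f₂ = −12.2 cm (diverging).
Lens 2: 1/d_i2 = 1/(-12.2) − 1/(-5.580) = 0.09724, so d_i2 = 10.28 cm; m₂ = −d_i2/d_o2 = +1.843.
m = m₁·m₂ = (-0.1513)(+1.843) = -0.279.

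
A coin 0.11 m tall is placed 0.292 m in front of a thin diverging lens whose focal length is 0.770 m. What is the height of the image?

For a diverging lens, f = -0.770 m.
1/d_i = 1/f − 1/d_o = 1/(-0.7700) − 1/(0.292) = -4.723, so d_i = -0.2117 m.
m = −d_i/d_o = +0.7250.
|h_i| = |m|·h_o = 0.7250 × 0.11 = 0.0798 m. The image is virtual, upright and reduced, on the same side as the object.

0.0798 m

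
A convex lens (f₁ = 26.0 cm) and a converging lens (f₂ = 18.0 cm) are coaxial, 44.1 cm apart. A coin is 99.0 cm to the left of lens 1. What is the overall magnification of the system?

m = -0.700

Lens 1: 1/d_i1 = 1/(26.0) − 1/(99.0) = 0.02836, so d_i1 = 35.26 cm; m₁ = −d_i1/d_o1 = -0.3562.
d_o2 = 44.1 − (35.26) = 8.840 cm.
Lens 2: 1/d_i2 = 1/(18.0) − 1/(8.840) = -0.05757, so d_i2 = -17.37 cm; m₂ = −d_i2/d_o2 = +1.965.
m = m₁·m₂ = (-0.3562)(+1.965) = -0.700.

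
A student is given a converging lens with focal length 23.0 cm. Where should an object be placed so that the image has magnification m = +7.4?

19.9 cm

m = −d_i/d_o ⇒ d_i = −m·d_o.
1/f = 1/d_o + 1/d_i = 1/d_o − 1/(m·d_o) = (1 − 1/m)/d_o, so d_o = f(1 − 1/m) = (23.00)(1 − 1/(+7.4)) = 19.9 cm.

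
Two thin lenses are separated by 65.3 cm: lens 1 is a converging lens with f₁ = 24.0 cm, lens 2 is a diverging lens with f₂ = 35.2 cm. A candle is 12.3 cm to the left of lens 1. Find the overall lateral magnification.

m = +0.574

Lens 1: 1/d_i1 = 1/(24.0) − 1/(12.3) = -0.03963, so d_i1 = -25.23 cm; m₁ = −d_i1/d_o1 = +2.051.
d_o2 = 65.3 − (-25.23) = 90.53 cm.
f₂ = −35.2 cm (diverging).
Lens 2: 1/d_i2 = 1/(-35.2) − 1/(90.53) = -0.03946, so d_i2 = -25.35 cm; m₂ = −d_i2/d_o2 = +0.2800.
m = m₁·m₂ = (+2.051)(+0.2800) = +0.574.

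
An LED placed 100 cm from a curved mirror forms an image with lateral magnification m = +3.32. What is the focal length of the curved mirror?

m = −d_i/d_o ⇒ d_i = −m·d_o = −(+3.32)·(100) = -332.0 cm.
1/f = 1/d_o + 1/d_i = 1/(100) + 1/(-332.0) = 0.006988, so f = 143 cm.
Since f is positive, the curved mirror is concave.

f = 143 cm (concave)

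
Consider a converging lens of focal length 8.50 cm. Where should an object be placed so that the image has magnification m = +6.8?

7.25 cm

m = −d_i/d_o ⇒ d_i = −m·d_o.
1/f = 1/d_o + 1/d_i = 1/d_o − 1/(m·d_o) = (1 − 1/m)/d_o, so d_o = f(1 − 1/m) = (8.500)(1 − 1/(+6.8)) = 7.25 cm.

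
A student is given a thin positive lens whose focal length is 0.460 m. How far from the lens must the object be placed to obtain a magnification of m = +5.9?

0.382 m

m = −d_i/d_o ⇒ d_i = −m·d_o.
1/f = 1/d_o + 1/d_i = 1/d_o − 1/(m·d_o) = (1 − 1/m)/d_o, so d_o = f(1 − 1/m) = (0.4600)(1 − 1/(+5.9)) = 0.382 m.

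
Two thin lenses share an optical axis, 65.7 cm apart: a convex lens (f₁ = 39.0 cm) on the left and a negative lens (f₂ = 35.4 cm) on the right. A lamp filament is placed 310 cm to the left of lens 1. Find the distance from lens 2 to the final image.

Lens 1: 1/d_i1 = 1/f₁ − 1/d_o1 = 1/(39.0) − 1/(310) = 0.02242, so d_i1 = 44.61 cm.
The intermediate image is 44.61 cm to the right of lens 1, which is 65.7 − (44.61) = 21.09 cm to the left of lens 2, so d_o2 = +21.09 cm.
Lens 2 is diverging, so f₂ = −35.4 cm.
Lens 2: 1/d_i2 = 1/f₂ − 1/d_o2 = 1/(-35.4) − 1/(21.09) = -0.07566, so d_i2 = -13.2 cm.
The final image is virtual, 13.2 cm to the left of lens 2 (overall magnification ≈ -0.090).

13.2 cm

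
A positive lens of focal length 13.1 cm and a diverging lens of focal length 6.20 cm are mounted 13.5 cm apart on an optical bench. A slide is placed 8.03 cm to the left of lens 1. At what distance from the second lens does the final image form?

5.25 cm

Lens 1: 1/d_i1 = 1/f₁ − 1/d_o1 = 1/(13.1) − 1/(8.03) = -0.04820, so d_i1 = -20.75 cm.
The intermediate image is 20.75 cm to the left of lens 1 (virtual), which is 13.5 − (-20.75) = 34.25 cm to the left of lens 2, so d_o2 = +34.25 cm.
Lens 2 is diverging, so f₂ = −6.20 cm.
Lens 2: 1/d_i2 = 1/f₂ − 1/d_o2 = 1/(-6.20) − 1/(34.25) = -0.1905, so d_i2 = -5.25 cm.
The final image is virtual, 5.25 cm to the left of lens 2 (overall magnification ≈ 0.40).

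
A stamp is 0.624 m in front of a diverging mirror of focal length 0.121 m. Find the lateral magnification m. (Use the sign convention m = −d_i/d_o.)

For a diverging mirror, f = -0.121 m.
1/d_i = 1/f − 1/d_o = 1/(-0.1210) − 1/(0.624) = -9.867, so d_i = -0.1013 m.
m = −d_i/d_o = −(-0.1013)/(0.624) = +0.162.
The image is virtual, upright and reduced, behind the mirror.

m = +0.162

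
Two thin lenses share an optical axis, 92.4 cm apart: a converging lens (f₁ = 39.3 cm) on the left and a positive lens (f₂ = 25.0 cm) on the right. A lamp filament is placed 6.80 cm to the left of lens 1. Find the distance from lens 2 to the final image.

Lens 1: 1/d_i1 = 1/f₁ − 1/d_o1 = 1/(39.3) − 1/(6.80) = -0.1216, so d_i1 = -8.223 cm.
The intermediate image is 8.223 cm to the left of lens 1 (virtual), which is 92.4 − (-8.223) = 100.6 cm to the left of lens 2, so d_o2 = +100.6 cm.
Lens 2: 1/d_i2 = 1/f₂ − 1/d_o2 = 1/(25.0) − 1/(100.6) = 0.03006, so d_i2 = 33.3 cm.
The final image is real, 33.3 cm to the right of lens 2 (overall magnification ≈ -0.40).

33.3 cm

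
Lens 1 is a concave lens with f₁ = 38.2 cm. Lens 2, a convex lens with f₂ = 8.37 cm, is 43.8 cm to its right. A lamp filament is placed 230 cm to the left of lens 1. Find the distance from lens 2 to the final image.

9.40 cm

Lens 1 is diverging, so f₁ = −38.2 cm.
Lens 1: 1/d_i1 = 1/f₁ − 1/d_o1 = 1/(-38.2) − 1/(230) = -0.03053, so d_i1 = -32.76 cm.
The intermediate image is 32.76 cm to the left of lens 1 (virtual), which is 43.8 − (-32.76) = 76.56 cm to the left of lens 2, so d_o2 = +76.56 cm.
Lens 2: 1/d_i2 = 1/f₂ − 1/d_o2 = 1/(8.37) − 1/(76.56) = 0.1064, so d_i2 = 9.40 cm.
The final image is real, 9.40 cm to the right of lens 2 (overall magnification ≈ -0.017).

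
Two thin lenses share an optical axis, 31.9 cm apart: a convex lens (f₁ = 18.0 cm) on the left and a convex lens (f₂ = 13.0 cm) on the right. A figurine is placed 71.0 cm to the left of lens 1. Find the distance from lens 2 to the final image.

Lens 1: 1/d_i1 = 1/f₁ − 1/d_o1 = 1/(18.0) − 1/(71.0) = 0.04147, so d_i1 = 24.11 cm.
The intermediate image is 24.11 cm to the right of lens 1, which is 31.9 − (24.11) = 7.790 cm to the left of lens 2, so d_o2 = +7.790 cm.
Lens 2: 1/d_i2 = 1/f₂ − 1/d_o2 = 1/(13.0) − 1/(7.790) = -0.05145, so d_i2 = -19.4 cm.
The final image is virtual, 19.4 cm to the left of lens 2 (overall magnification ≈ -0.85).

19.4 cm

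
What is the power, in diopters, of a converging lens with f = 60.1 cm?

f = 60.1 cm = 0.601 m.
P = 1/f = 1/(0.601 m) = +1.66 D.

P = +1.66 D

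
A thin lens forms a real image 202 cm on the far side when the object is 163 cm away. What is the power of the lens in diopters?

d_i = +202 cm.
1/f = 1/d_o + 1/d_i = 1/(163) + 1/(202) = 0.01109 cm⁻¹.
f = 90.21 cm = 0.9021 m, so P = 1/f = +1.11 D.

P = +1.11 D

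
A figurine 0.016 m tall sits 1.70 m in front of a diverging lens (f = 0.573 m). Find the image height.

0.00403 m

For a diverging lens, f = -0.573 m.
1/d_i = 1/f − 1/d_o = 1/(-0.5730) − 1/(1.70) = -2.333, so d_i = -0.4286 m.
m = −d_i/d_o = +0.2521.
|h_i| = |m|·h_o = 0.2521 × 0.016 = 0.00403 m. The image is virtual, upright and reduced, on the same side as the object.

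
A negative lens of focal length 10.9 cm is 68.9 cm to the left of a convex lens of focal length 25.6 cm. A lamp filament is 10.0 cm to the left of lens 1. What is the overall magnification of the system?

m = -0.275

f₁ = −10.9 cm (diverging).
Lens 1: 1/d_i1 = 1/(-10.9) − 1/(10.0) = -0.1917, so d_i1 = -5.215 cm; m₁ = −d_i1/d_o1 = +0.5215.
d_o2 = 68.9 − (-5.215) = 74.12 cm.
Lens 2: 1/d_i2 = 1/(25.6) − 1/(74.12) = 0.02557, so d_i2 = 39.11 cm; m₂ = −d_i2/d_o2 = -0.5276.
m = m₁·m₂ = (+0.5215)(-0.5276) = -0.275.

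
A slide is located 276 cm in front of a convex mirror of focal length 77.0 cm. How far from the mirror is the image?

For a convex mirror, f = -77.0 cm.
Mirror equation: 1/s_i = 1/f − 1/s_o = 1/(-77.00) − 1/(276) = -0.01299 − 0.003623 = -0.01661, so s_i = -60.2 cm.
The image is virtual, upright and reduced, behind the mirror.

60.2 cm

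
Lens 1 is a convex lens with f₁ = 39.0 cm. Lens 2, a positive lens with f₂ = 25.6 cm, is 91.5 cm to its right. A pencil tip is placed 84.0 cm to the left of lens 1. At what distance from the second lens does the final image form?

69.4 cm

Lens 1: 1/d_i1 = 1/f₁ − 1/d_o1 = 1/(39.0) − 1/(84.0) = 0.01374, so d_i1 = 72.80 cm.
The intermediate image is 72.80 cm to the right of lens 1, which is 91.5 − (72.80) = 18.70 cm to the left of lens 2, so d_o2 = +18.70 cm.
Lens 2: 1/d_i2 = 1/f₂ − 1/d_o2 = 1/(25.6) − 1/(18.70) = -0.01441, so d_i2 = -69.4 cm.
The final image is virtual, 69.4 cm to the left of lens 2 (overall magnification ≈ -3.2).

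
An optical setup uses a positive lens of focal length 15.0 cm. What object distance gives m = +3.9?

m = −d_i/d_o ⇒ d_i = −m·d_o.
1/f = 1/d_o + 1/d_i = 1/d_o − 1/(m·d_o) = (1 − 1/m)/d_o, so d_o = f(1 − 1/m) = (15.00)(1 − 1/(+3.9)) = 11.2 cm.

11.2 cm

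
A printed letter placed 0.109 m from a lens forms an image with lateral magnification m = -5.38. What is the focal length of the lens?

f = 0.0919 m (converging)

m = −d_i/d_o ⇒ d_i = −m·d_o = −(-5.38)·(0.109) = 0.5864 m.
1/f = 1/d_o + 1/d_i = 1/(0.109) + 1/(0.5864) = 10.88, so f = 0.0919 m.
Since f is positive, the lens is converging.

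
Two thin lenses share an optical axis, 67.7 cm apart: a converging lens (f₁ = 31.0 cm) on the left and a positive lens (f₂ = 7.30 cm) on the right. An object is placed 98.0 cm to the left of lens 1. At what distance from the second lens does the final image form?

10.8 cm

Lens 1: 1/d_i1 = 1/f₁ − 1/d_o1 = 1/(31.0) − 1/(98.0) = 0.02205, so d_i1 = 45.34 cm.
The intermediate image is 45.34 cm to the right of lens 1, which is 67.7 − (45.34) = 22.36 cm to the left of lens 2, so d_o2 = +22.36 cm.
Lens 2: 1/d_i2 = 1/f₂ − 1/d_o2 = 1/(7.30) − 1/(22.36) = 0.09226, so d_i2 = 10.8 cm.
The final image is real, 10.8 cm to the right of lens 2 (overall magnification ≈ 0.22).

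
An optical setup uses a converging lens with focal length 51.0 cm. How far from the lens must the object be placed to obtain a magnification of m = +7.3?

m = −d_i/d_o ⇒ d_i = −m·d_o.
1/f = 1/d_o + 1/d_i = 1/d_o − 1/(m·d_o) = (1 − 1/m)/d_o, so d_o = f(1 − 1/m) = (51.00)(1 − 1/(+7.3)) = 44.0 cm.

44.0 cm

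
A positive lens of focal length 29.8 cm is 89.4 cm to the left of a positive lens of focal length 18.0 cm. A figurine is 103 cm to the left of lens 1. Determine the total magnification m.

m = +0.249

Lens 1: 1/d_i1 = 1/(29.8) − 1/(103) = 0.02385, so d_i1 = 41.93 cm; m₁ = −d_i1/d_o1 = -0.4071.
d_o2 = 89.4 − (41.93) = 47.47 cm.
Lens 2: 1/d_i2 = 1/(18.0) − 1/(47.47) = 0.03449, so d_i2 = 28.99 cm; m₂ = −d_i2/d_o2 = -0.6108.
m = m₁·m₂ = (-0.4071)(-0.6108) = +0.249.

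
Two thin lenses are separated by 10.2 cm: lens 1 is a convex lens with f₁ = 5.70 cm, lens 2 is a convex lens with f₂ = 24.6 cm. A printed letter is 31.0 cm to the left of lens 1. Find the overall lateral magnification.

Lens 1: 1/d_i1 = 1/(5.70) − 1/(31.0) = 0.1432, so d_i1 = 6.984 cm; m₁ = −d_i1/d_o1 = -0.2253.
d_o2 = 10.2 − (6.984) = 3.216 cm.
Lens 2: 1/d_i2 = 1/(24.6) − 1/(3.216) = -0.2703, so d_i2 = -3.700 cm; m₂ = −d_i2/d_o2 = +1.150.
m = m₁·m₂ = (-0.2253)(+1.150) = -0.259.

m = -0.259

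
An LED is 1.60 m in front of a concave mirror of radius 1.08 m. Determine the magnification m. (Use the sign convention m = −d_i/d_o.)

m = -0.509

f = R/2 = 1.08/2 = 0.5400 m.
1/d_i = 1/f − 1/d_o = 1/(0.5400) − 1/(1.60) = 1.227, so d_i = 0.8151 m.
m = −d_i/d_o = −(0.8151)/(1.60) = -0.509.
The image is real, inverted and reduced, in front of the mirror.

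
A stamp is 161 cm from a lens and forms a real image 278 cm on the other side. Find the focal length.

Real image ⇒ d_i = +278 cm.
1/f = 1/d_o + 1/d_i = 1/(161) + 1/(278) = 0.009808, so f = 102 cm.
Since f is positive, the lens is converging.

f = 102 cm (converging)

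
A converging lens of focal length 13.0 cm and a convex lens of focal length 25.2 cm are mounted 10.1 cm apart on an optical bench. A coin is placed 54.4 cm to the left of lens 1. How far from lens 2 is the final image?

Lens 1: 1/d_i1 = 1/f₁ − 1/d_o1 = 1/(13.0) − 1/(54.4) = 0.05854, so d_i1 = 17.08 cm.
The intermediate image is 17.08 cm to the right of lens 1, which lies 6.980 cm to the right of lens 2 — a virtual object — so d_o2 = −6.980 cm.
Lens 2: 1/d_i2 = 1/f₂ − 1/d_o2 = 1/(25.2) − 1/(-6.980) = 0.1829, so d_i2 = 5.47 cm.
The final image is real, 5.47 cm to the right of lens 2 (overall magnification ≈ -0.25).

5.47 cm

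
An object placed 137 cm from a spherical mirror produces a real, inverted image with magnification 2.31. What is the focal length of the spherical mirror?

f = 95.6 cm (concave)

m = −d_i/d_o ⇒ d_i = −m·d_o = −(-2.31)·(137) = 316.5 cm.
1/f = 1/d_o + 1/d_i = 1/(137) + 1/(316.5) = 0.01046, so f = 95.6 cm.
Since f is positive, the spherical mirror is concave.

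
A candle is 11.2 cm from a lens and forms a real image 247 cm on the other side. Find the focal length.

Real image ⇒ d_i = +247 cm.
1/f = 1/d_o + 1/d_i = 1/(11.2) + 1/(247) = 0.09333, so f = 10.7 cm.
Since f is positive, the lens is converging.

f = 10.7 cm (converging)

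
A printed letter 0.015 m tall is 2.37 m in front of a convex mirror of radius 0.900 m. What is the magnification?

m = +0.160

f = R/2 = 0.900/2 = 0.4500 m; for a convex mirror, f = -0.4500 m.
1/d_i = 1/f − 1/d_o = 1/(-0.4500) − 1/(2.37) = -2.644, so d_i = -0.3782 m.
m = −d_i/d_o = −(-0.3782)/(2.37) = +0.160.
The image is virtual, upright and reduced, behind the mirror.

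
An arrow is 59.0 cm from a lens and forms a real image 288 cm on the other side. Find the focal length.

Real image ⇒ d_i = +288 cm.
1/f = 1/d_o + 1/d_i = 1/(59.0) + 1/(288) = 0.02042, so f = 49.0 cm.
Since f is positive, the lens is converging.

f = 49.0 cm (converging)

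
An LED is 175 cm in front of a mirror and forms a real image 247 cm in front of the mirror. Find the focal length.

Real image ⇒ d_i = +247 cm.
1/f = 1/d_o + 1/d_i = 1/(175) + 1/(247) = 0.009763, so f = 102 cm.
Since f is positive, the mirror is concave.

f = 102 cm (concave)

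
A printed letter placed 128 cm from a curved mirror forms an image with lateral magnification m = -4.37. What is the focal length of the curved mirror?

f = 104 cm (concave)

m = −d_i/d_o ⇒ d_i = −m·d_o = −(-4.37)·(128) = 559.4 cm.
1/f = 1/d_o + 1/d_i = 1/(128) + 1/(559.4) = 0.009600, so f = 104 cm.
Since f is positive, the curved mirror is concave.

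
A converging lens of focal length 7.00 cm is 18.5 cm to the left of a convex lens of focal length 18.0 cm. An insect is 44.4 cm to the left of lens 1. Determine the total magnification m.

Lens 1: 1/d_i1 = 1/(7.00) − 1/(44.4) = 0.1203, so d_i1 = 8.310 cm; m₁ = −d_i1/d_o1 = -0.1872.
d_o2 = 18.5 − (8.310) = 10.19 cm.
Lens 2: 1/d_i2 = 1/(18.0) − 1/(10.19) = -0.04258, so d_i2 = -23.49 cm; m₂ = −d_i2/d_o2 = +2.305.
m = m₁·m₂ = (-0.1872)(+2.305) = -0.431.

m = -0.431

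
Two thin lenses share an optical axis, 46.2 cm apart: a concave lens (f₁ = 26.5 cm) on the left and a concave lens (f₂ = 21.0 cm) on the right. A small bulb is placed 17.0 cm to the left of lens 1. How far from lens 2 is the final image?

Lens 1 is diverging, so f₁ = −26.5 cm.
Lens 1: 1/d_i1 = 1/f₁ − 1/d_o1 = 1/(-26.5) − 1/(17.0) = -0.09656, so d_i1 = -10.36 cm.
The intermediate image is 10.36 cm to the left of lens 1 (virtual), which is 46.2 − (-10.36) = 56.56 cm to the left of lens 2, so d_o2 = +56.56 cm.
Lens 2 is diverging, so f₂ = −21.0 cm.
Lens 2: 1/d_i2 = 1/f₂ − 1/d_o2 = 1/(-21.0) − 1/(56.56) = -0.06530, so d_i2 = -15.3 cm.
The final image is virtual, 15.3 cm to the left of lens 2 (overall magnification ≈ 0.16).

15.3 cm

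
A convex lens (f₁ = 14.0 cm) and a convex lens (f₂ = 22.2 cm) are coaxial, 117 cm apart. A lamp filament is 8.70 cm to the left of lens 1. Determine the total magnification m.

Lens 1: 1/d_i1 = 1/(14.0) − 1/(8.70) = -0.04351, so d_i1 = -22.98 cm; m₁ = −d_i1/d_o1 = +2.641.
d_o2 = 117 − (-22.98) = 140.0 cm.
Lens 2: 1/d_i2 = 1/(22.2) − 1/(140.0) = 0.03790, so d_i2 = 26.38 cm; m₂ = −d_i2/d_o2 = -0.1885.
m = m₁·m₂ = (+2.641)(-0.1885) = -0.498.

m = -0.498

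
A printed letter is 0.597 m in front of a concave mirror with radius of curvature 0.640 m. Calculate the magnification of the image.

m = -1.16

f = R/2 = 0.640/2 = 0.3200 m.
1/d_i = 1/f − 1/d_o = 1/(0.3200) − 1/(0.597) = 1.450, so d_i = 0.6897 m.
m = −d_i/d_o = −(0.6897)/(0.597) = -1.16.
The image is real, inverted and enlarged, in front of the mirror.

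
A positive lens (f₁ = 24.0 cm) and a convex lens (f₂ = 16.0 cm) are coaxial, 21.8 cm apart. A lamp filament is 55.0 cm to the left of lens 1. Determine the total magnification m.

Lens 1: 1/d_i1 = 1/(24.0) − 1/(55.0) = 0.02348, so d_i1 = 42.58 cm; m₁ = −d_i1/d_o1 = -0.7742.
d_o2 = 21.8 − (42.58) = -20.78 cm (virtual object).
Lens 2: 1/d_i2 = 1/(16.0) − 1/(-20.78) = 0.1106, so d_i2 = 9.040 cm; m₂ = −d_i2/d_o2 = +0.4350.
m = m₁·m₂ = (-0.7742)(+0.4350) = -0.337.

m = -0.337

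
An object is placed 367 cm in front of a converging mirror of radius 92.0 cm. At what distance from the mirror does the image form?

52.6 cm

f = R/2 = 92.0/2 = 46.00 cm.
Mirror equation: 1/v = 1/f − 1/u = 1/(46.00) − 1/(367) = 0.02174 − 0.002725 = 0.01901, so v = 52.6 cm.
The image is real, inverted and reduced, in front of the mirror.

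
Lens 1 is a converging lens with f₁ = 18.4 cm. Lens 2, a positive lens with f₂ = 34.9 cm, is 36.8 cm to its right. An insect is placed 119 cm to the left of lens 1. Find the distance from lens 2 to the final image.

Lens 1: 1/d_i1 = 1/f₁ − 1/d_o1 = 1/(18.4) − 1/(119) = 0.04594, so d_i1 = 21.77 cm.
The intermediate image is 21.77 cm to the right of lens 1, which is 36.8 − (21.77) = 15.03 cm to the left of lens 2, so d_o2 = +15.03 cm.
Lens 2: 1/d_i2 = 1/f₂ − 1/d_o2 = 1/(34.9) − 1/(15.03) = -0.03788, so d_i2 = -26.4 cm.
The final image is virtual, 26.4 cm to the left of lens 2 (overall magnification ≈ -0.32).

26.4 cm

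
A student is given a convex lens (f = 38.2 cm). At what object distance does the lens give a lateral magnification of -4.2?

m = −d_i/d_o ⇒ d_i = −m·d_o.
1/f = 1/d_o + 1/d_i = 1/d_o − 1/(m·d_o) = (1 − 1/m)/d_o, so d_o = f(1 − 1/m) = (38.20)(1 − 1/(-4.2)) = 47.3 cm.

47.3 cm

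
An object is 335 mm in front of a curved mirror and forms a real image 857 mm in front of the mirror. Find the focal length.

Real image ⇒ d_i = +857 mm.
1/f = 1/d_o + 1/d_i = 1/(335) + 1/(857) = 0.004152, so f = 241 mm.
Since f is positive, the curved mirror is concave.

f = 241 mm (concave)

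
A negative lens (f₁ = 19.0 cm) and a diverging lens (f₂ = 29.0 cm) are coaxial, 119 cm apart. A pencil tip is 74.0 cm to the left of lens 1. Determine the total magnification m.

f₁ = −19.0 cm (diverging).
Lens 1: 1/d_i1 = 1/(-19.0) − 1/(74.0) = -0.06615, so d_i1 = -15.12 cm; m₁ = −d_i1/d_o1 = +0.2043.
d_o2 = 119 − (-15.12) = 134.1 cm.
f₂ = −29.0 cm (diverging).
Lens 2: 1/d_i2 = 1/(-29.0) − 1/(134.1) = -0.04194, so d_i2 = -23.84 cm; m₂ = −d_i2/d_o2 = +0.1778.
m = m₁·m₂ = (+0.2043)(+0.1778) = +0.0363.

m = +0.0363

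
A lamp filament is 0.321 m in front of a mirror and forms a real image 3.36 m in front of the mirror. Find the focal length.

f = 0.293 m (concave)

Real image ⇒ d_i = +3.36 m.
1/f = 1/d_o + 1/d_i = 1/(0.321) + 1/(3.36) = 3.413, so f = 0.293 m.
Since f is positive, the mirror is concave.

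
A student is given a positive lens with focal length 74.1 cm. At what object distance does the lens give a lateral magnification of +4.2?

m = −d_i/d_o ⇒ d_i = −m·d_o.
1/f = 1/d_o + 1/d_i = 1/d_o − 1/(m·d_o) = (1 − 1/m)/d_o, so d_o = f(1 − 1/m) = (74.10)(1 − 1/(+4.2)) = 56.5 cm.

56.5 cm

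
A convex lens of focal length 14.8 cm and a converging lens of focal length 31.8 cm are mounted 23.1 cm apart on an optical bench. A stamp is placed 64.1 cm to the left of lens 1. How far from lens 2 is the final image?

Lens 1: 1/d_i1 = 1/f₁ − 1/d_o1 = 1/(14.8) − 1/(64.1) = 0.05197, so d_i1 = 19.24 cm.
The intermediate image is 19.24 cm to the right of lens 1, which is 23.1 − (19.24) = 3.860 cm to the left of lens 2, so d_o2 = +3.860 cm.
Lens 2: 1/d_i2 = 1/f₂ − 1/d_o2 = 1/(31.8) − 1/(3.860) = -0.2276, so d_i2 = -4.39 cm.
The final image is virtual, 4.39 cm to the left of lens 2 (overall magnification ≈ -0.34).

4.39 cm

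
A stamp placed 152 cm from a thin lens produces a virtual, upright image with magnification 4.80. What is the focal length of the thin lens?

f = 192 cm (converging)

m = −d_i/d_o ⇒ d_i = −m·d_o = −(+4.80)·(152) = -729.6 cm.
1/f = 1/d_o + 1/d_i = 1/(152) + 1/(-729.6) = 0.005208, so f = 192 cm.
Since f is positive, the thin lens is converging.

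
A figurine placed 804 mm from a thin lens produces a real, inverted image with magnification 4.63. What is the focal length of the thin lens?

m = −d_i/d_o ⇒ d_i = −m·d_o = −(-4.63)·(804) = 3723 mm.
1/f = 1/d_o + 1/d_i = 1/(804) + 1/(3723) = 0.001512, so f = 661 mm.
Since f is positive, the thin lens is converging.

f = 661 mm (converging)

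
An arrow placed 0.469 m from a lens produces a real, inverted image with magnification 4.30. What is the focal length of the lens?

m = −d_i/d_o ⇒ d_i = −m·d_o = −(-4.30)·(0.469) = 2.017 m.
1/f = 1/d_o + 1/d_i = 1/(0.469) + 1/(2.017) = 2.628, so f = 0.381 m.
Since f is positive, the lens is converging.

f = 0.381 m (converging)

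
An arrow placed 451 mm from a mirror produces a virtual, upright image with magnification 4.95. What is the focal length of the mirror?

m = −d_i/d_o ⇒ d_i = −m·d_o = −(+4.95)·(451) = -2232 mm.
1/f = 1/d_o + 1/d_i = 1/(451) + 1/(-2232) = 0.001769, so f = 565 mm.
Since f is positive, the mirror is concave.

f = 565 mm (concave)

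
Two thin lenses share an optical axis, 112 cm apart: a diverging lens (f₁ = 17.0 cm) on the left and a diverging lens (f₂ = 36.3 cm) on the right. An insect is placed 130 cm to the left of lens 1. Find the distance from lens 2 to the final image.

Lens 1 is diverging, so f₁ = −17.0 cm.
Lens 1: 1/d_i1 = 1/f₁ − 1/d_o1 = 1/(-17.0) − 1/(130) = -0.06652, so d_i1 = -15.03 cm.
The intermediate image is 15.03 cm to the left of lens 1 (virtual), which is 112 − (-15.03) = 127.0 cm to the left of lens 2, so d_o2 = +127.0 cm.
Lens 2 is diverging, so f₂ = −36.3 cm.
Lens 2: 1/d_i2 = 1/f₂ − 1/d_o2 = 1/(-36.3) − 1/(127.0) = -0.03542, so d_i2 = -28.2 cm.
The final image is virtual, 28.2 cm to the left of lens 2 (overall magnification ≈ 0.026).

28.2 cm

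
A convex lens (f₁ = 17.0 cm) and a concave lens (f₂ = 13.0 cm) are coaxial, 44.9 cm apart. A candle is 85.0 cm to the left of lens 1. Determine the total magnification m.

m = -0.0887

Lens 1: 1/d_i1 = 1/(17.0) − 1/(85.0) = 0.04706, so d_i1 = 21.25 cm; m₁ = −d_i1/d_o1 = -0.2500.
d_o2 = 44.9 − (21.25) = 23.65 cm.
f₂ = −13.0 cm (diverging).
Lens 2: 1/d_i2 = 1/(-13.0) − 1/(23.65) = -0.1192, so d_i2 = -8.389 cm; m₂ = −d_i2/d_o2 = +0.3547.
m = m₁·m₂ = (-0.2500)(+0.3547) = -0.0887.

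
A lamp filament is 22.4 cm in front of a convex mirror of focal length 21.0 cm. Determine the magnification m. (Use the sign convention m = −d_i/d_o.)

For a convex mirror, f = -21.0 cm.
1/d_i = 1/f − 1/d_o = 1/(-21.00) − 1/(22.4) = -0.09226, so d_i = -10.84 cm.
m = −d_i/d_o = −(-10.84)/(22.4) = +0.484.
The image is virtual, upright and reduced, behind the mirror.

m = +0.484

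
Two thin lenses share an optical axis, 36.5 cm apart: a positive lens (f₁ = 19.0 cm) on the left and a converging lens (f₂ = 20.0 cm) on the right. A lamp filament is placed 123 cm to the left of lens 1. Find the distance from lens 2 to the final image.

47.0 cm

Lens 1: 1/d_i1 = 1/f₁ − 1/d_o1 = 1/(19.0) − 1/(123) = 0.04450, so d_i1 = 22.47 cm.
The intermediate image is 22.47 cm to the right of lens 1, which is 36.5 − (22.47) = 14.03 cm to the left of lens 2, so d_o2 = +14.03 cm.
Lens 2: 1/d_i2 = 1/f₂ − 1/d_o2 = 1/(20.0) − 1/(14.03) = -0.02128, so d_i2 = -47.0 cm.
The final image is virtual, 47.0 cm to the left of lens 2 (overall magnification ≈ -0.61).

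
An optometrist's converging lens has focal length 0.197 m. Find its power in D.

P = +5.08 D

P = 1/f = 1/(0.197 m) = +5.08 D.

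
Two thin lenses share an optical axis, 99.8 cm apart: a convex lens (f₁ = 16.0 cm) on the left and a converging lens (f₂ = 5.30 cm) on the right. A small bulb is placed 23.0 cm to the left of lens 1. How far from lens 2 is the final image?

Lens 1: 1/d_i1 = 1/f₁ − 1/d_o1 = 1/(16.0) − 1/(23.0) = 0.01902, so d_i1 = 52.57 cm.
The intermediate image is 52.57 cm to the right of lens 1, which is 99.8 − (52.57) = 47.23 cm to the left of lens 2, so d_o2 = +47.23 cm.
Lens 2: 1/d_i2 = 1/f₂ − 1/d_o2 = 1/(5.30) − 1/(47.23) = 0.1675, so d_i2 = 5.97 cm.
The final image is real, 5.97 cm to the right of lens 2 (overall magnification ≈ 0.29).

5.97 cm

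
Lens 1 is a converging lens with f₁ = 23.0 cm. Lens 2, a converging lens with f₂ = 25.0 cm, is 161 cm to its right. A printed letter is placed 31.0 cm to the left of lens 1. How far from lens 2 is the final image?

Lens 1: 1/d_i1 = 1/f₁ − 1/d_o1 = 1/(23.0) − 1/(31.0) = 0.01122, so d_i1 = 89.12 cm.
The intermediate image is 89.12 cm to the right of lens 1, which is 161 − (89.12) = 71.88 cm to the left of lens 2, so d_o2 = +71.88 cm.
Lens 2: 1/d_i2 = 1/f₂ − 1/d_o2 = 1/(25.0) − 1/(71.88) = 0.02609, so d_i2 = 38.3 cm.
The final image is real, 38.3 cm to the right of lens 2 (overall magnification ≈ 1.5).

38.3 cm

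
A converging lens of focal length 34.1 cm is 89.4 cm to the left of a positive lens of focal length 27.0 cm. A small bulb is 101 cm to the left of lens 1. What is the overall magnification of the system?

Lens 1: 1/d_i1 = 1/(34.1) − 1/(101) = 0.01942, so d_i1 = 51.48 cm; m₁ = −d_i1/d_o1 = -0.5097.
d_o2 = 89.4 − (51.48) = 37.92 cm.
Lens 2: 1/d_i2 = 1/(27.0) − 1/(37.92) = 0.01067, so d_i2 = 93.76 cm; m₂ = −d_i2/d_o2 = -2.473.
m = m₁·m₂ = (-0.5097)(-2.473) = +1.26.

m = +1.26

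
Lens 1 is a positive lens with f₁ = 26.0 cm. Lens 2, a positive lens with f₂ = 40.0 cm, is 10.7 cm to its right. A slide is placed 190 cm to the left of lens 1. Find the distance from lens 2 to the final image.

Lens 1: 1/d_i1 = 1/f₁ − 1/d_o1 = 1/(26.0) − 1/(190) = 0.03320, so d_i1 = 30.12 cm.
The intermediate image is 30.12 cm to the right of lens 1, which lies 19.42 cm to the right of lens 2 — a virtual object — so d_o2 = −19.42 cm.
Lens 2: 1/d_i2 = 1/f₂ − 1/d_o2 = 1/(40.0) − 1/(-19.42) = 0.07649, so d_i2 = 13.1 cm.
The final image is real, 13.1 cm to the right of lens 2 (overall magnification ≈ -0.11).

13.1 cm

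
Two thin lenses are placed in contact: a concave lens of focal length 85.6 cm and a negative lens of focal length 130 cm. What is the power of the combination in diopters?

P₁ = 1/f₁ = 1/(-0.856 m) = -1.168 D; P₂ = 1/f₂ = 1/(-1.30 m) = -0.7692 D.
For thin lenses in contact, P = P₁ + P₂ = (-1.168) + (-0.7692) = -1.94 D.

P = -1.94 D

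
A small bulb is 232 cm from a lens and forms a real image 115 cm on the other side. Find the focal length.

f = 76.9 cm (converging)

Real image ⇒ d_i = +115 cm.
1/f = 1/d_o + 1/d_i = 1/(232) + 1/(115) = 0.01301, so f = 76.9 cm.
Since f is positive, the lens is converging.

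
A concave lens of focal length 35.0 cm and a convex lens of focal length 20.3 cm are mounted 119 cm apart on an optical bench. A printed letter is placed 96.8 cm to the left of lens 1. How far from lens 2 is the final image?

Lens 1 is diverging, so f₁ = −35.0 cm.
Lens 1: 1/d_i1 = 1/f₁ − 1/d_o1 = 1/(-35.0) − 1/(96.8) = -0.03890, so d_i1 = -25.71 cm.
The intermediate image is 25.71 cm to the left of lens 1 (virtual), which is 119 − (-25.71) = 144.7 cm to the left of lens 2, so d_o2 = +144.7 cm.
Lens 2: 1/d_i2 = 1/f₂ − 1/d_o2 = 1/(20.3) − 1/(144.7) = 0.04235, so d_i2 = 23.6 cm.
The final image is real, 23.6 cm to the right of lens 2 (overall magnification ≈ -0.043).

23.6 cm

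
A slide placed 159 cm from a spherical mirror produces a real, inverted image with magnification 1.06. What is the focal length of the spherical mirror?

f = 81.8 cm (concave)

m = −d_i/d_o ⇒ d_i = −m·d_o = −(-1.06)·(159) = 168.5 cm.
1/f = 1/d_o + 1/d_i = 1/(159) + 1/(168.5) = 0.01222, so f = 81.8 cm.
Since f is positive, the spherical mirror is concave.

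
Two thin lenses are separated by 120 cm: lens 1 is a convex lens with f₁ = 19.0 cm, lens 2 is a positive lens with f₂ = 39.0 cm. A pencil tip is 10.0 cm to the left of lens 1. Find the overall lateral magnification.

Lens 1: 1/d_i1 = 1/(19.0) − 1/(10.0) = -0.04737, so d_i1 = -21.11 cm; m₁ = −d_i1/d_o1 = +2.111.
d_o2 = 120 − (-21.11) = 141.1 cm.
Lens 2: 1/d_i2 = 1/(39.0) − 1/(141.1) = 0.01855, so d_i2 = 53.90 cm; m₂ = −d_i2/d_o2 = -0.3820.
m = m₁·m₂ = (+2.111)(-0.3820) = -0.806.

m = -0.806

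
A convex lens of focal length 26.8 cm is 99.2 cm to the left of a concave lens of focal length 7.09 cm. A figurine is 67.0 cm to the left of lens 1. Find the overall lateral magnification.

Lens 1: 1/d_i1 = 1/(26.8) − 1/(67.0) = 0.02239, so d_i1 = 44.67 cm; m₁ = −d_i1/d_o1 = -0.6667.
d_o2 = 99.2 − (44.67) = 54.53 cm.
f₂ = −7.09 cm (diverging).
Lens 2: 1/d_i2 = 1/(-7.09) − 1/(54.53) = -0.1594, so d_i2 = -6.274 cm; m₂ = −d_i2/d_o2 = +0.1151.
m = m₁·m₂ = (-0.6667)(+0.1151) = -0.0767.

m = -0.0767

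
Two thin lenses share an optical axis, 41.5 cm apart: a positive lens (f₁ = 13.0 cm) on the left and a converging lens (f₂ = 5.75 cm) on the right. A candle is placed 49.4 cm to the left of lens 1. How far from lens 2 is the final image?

7.58 cm

Lens 1: 1/d_i1 = 1/f₁ − 1/d_o1 = 1/(13.0) − 1/(49.4) = 0.05668, so d_i1 = 17.64 cm.
The intermediate image is 17.64 cm to the right of lens 1, which is 41.5 − (17.64) = 23.86 cm to the left of lens 2, so d_o2 = +23.86 cm.
Lens 2: 1/d_i2 = 1/f₂ − 1/d_o2 = 1/(5.75) − 1/(23.86) = 0.1320, so d_i2 = 7.58 cm.
The final image is real, 7.58 cm to the right of lens 2 (overall magnification ≈ 0.11).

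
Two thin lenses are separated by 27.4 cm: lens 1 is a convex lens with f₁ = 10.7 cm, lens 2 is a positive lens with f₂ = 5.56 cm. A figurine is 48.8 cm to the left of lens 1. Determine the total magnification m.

Lens 1: 1/d_i1 = 1/(10.7) − 1/(48.8) = 0.07297, so d_i1 = 13.70 cm; m₁ = −d_i1/d_o1 = -0.2807.
d_o2 = 27.4 − (13.70) = 13.70 cm.
Lens 2: 1/d_i2 = 1/(5.56) − 1/(13.70) = 0.1069, so d_i2 = 9.358 cm; m₂ = −d_i2/d_o2 = -0.6830.
m = m₁·m₂ = (-0.2807)(-0.6830) = +0.192.

m = +0.192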